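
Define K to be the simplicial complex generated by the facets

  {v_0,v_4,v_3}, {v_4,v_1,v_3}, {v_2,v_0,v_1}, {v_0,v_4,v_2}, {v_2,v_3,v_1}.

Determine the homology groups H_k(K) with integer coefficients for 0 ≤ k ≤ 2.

H_0 = Z,  H_1 = Z,  H_2 = 0.

Order the vertices as v_0 < v_1 < v_2 < v_3 < v_4. Listing each simplex with vertices in this order, K has dimension 2 with simplices:

  0-simplices (5): [v_0], [v_1], [v_2], [v_3], [v_4]
  1-simplices (10): [v_0,v_1], [v_0,v_2], [v_0,v_3], [v_0,v_4], [v_1,v_2], [v_1,v_3], [v_1,v_4], [v_2,v_3], [v_2,v_4], [v_3,v_4]
  2-simplices (5): [v_0,v_1,v_2], [v_0,v_2,v_4], [v_0,v_3,v_4], [v_1,v_2,v_3], [v_1,v_3,v_4]

so the chain groups are C_0 ≅ Z^5, C_1 ≅ Z^10, C_2 ≅ Z^5.

Boundary ∂_1: C_1 → C_0 is given by ∂[p,q] = [q] − [p]. For instance
  ∂[v_1,v_3] = [v_3] − [v_1].
This gives a 5×10 integer matrix of rank 4; reducing to Smith normal form yields diagonal entries (1,1,1,1).

∂_2: C_2 → C_1 maps a triangle to the signed sum of its edges. For instance
  ∂[v_1,v_3,v_4] = [v_3,v_4] − [v_1,v_4] + [v_1,v_3],
  ∂[v_0,v_3,v_4] = [v_3,v_4] − [v_0,v_4] + [v_0,v_3].
The 10×5 boundary matrix has rank 5 and Smith normal form diag(1,1,1,1,1).

Now H_k = ker ∂_k / im ∂_{k+1}, so:

  H_0: rank C_0 − rank ∂_1 = 5 − 4 = 1, and the invariant factors of ∂_1 are all 1, so H_0 ≅ Z.
  H_1: rank ker ∂_1 − rank ∂_2 = (10 − 4) − 5 = 1, and the invariant factors of ∂_2 are all 1, so H_1 ≅ Z.
  H_2: rank ker ∂_2 − rank ∂_3 = (5 − 5) − 0 = 0, and there is no ∂_3, so H_2 ≅ 0.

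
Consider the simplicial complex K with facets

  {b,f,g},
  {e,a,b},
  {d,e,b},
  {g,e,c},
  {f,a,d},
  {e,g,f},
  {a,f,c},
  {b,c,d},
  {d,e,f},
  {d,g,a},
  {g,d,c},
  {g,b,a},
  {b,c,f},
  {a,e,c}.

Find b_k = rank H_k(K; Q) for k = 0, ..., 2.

Take the total order a < b < c < d < e < f < g on the vertex set. Then K (dimension 2) consists of the simplices:

  0-simplices (7): a, b, c, d, e, f, g
  1-simplices (21): ab, ac, ad, ae, af, ag, bc, bd, be, bf, bg, cd, ce, cf, cg, de, df, dg, ef, eg, fg
  2-simplices (14): abe, abg, ace, acf, adf, adg, bcd, bcf, bde, bfg, cdg, ceg, def, efg

so the chain groups are C_0 ≅ Z^7, C_1 ≅ Z^21, C_2 ≅ Z^14.

Boundary ∂_1: C_1 → C_0 maps an edge to its endpoints' difference, ∂[p,q] = q − p. For instance
  ∂de = e − d.
This gives a 7×21 integer matrix of rank 6; reducing to Smith normal form yields diagonal entries (1,1,1,1,1,1).

∂_2: C_2 → C_1 acts by ∂[p,q,r] = [q,r] − [p,r] + [p,q]. For instance
  ∂efg = fg − eg + ef,
  ∂def = ef − df + de.
This gives a 21×14 integer matrix of rank 13; reducing to Smith normal form yields diagonal entries (1,1,1,1,1,1,1,1,1,1,1,1,1).

From H_k ≅ ker(∂_k) / im(∂_{k+1}) we obtain:

  H_0: rank C_0 − rank ∂_1 = 7 − 6 = 1, and the invariant factors of ∂_1 are all 1, so H_0 ≅ Z.
  H_1: rank ker ∂_1 − rank ∂_2 = (21 − 6) − 13 = 2, and the invariant factors of ∂_2 are all 1, so H_1 ≅ Z^2.
  H_2: rank ker ∂_2 − rank ∂_3 = (14 − 13) − 0 = 1, and there is no ∂_3, so H_2 ≅ Z.

As a check, the Euler characteristic is 7 − 21 + 14 = 0, which agrees with 1 − 2 + 1 = 0.

Hence the Betti numbers are b_0 = 1, b_1 = 2, b_2 = 1.

b_0 = 1, b_1 = 2, b_2 = 1.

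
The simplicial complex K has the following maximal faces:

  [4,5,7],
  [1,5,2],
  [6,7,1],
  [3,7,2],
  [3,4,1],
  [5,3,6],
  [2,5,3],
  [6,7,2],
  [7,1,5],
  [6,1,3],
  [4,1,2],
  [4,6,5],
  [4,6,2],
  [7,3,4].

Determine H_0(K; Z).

H_0 ≅ Z.

Order the vertices as 1 < 2 < 3 < 4 < 5 < 6 < 7. Listing each simplex with vertices in this order, K has dimension 2 with simplices:

  0-simplices (7): [1], [2], [3], [4], [5], [6], [7]
  1-simplices (21): [1,2], [1,3], [1,4], [1,5], [1,6], [1,7], [2,3], [2,4], [2,5], [2,6], [2,7], [3,4], [3,5], [3,6], [3,7], [4,5], [4,6], [4,7], [5,6], [5,7], [6,7]
  2-simplices (14): [1,2,4], [1,2,5], [1,3,4], [1,3,6], [1,5,7], [1,6,7], [2,3,5], [2,3,7], [2,4,6], [2,6,7], [3,4,7], [3,5,6], [4,5,6], [4,5,7]

so the chain groups are C_0 ≅ Z^7, C_1 ≅ Z^21, C_2 ≅ Z^14.

Boundary ∂_1: C_1 → C_0 sends each edge [p,q] (with p < q) to q − p. For instance
  ∂[3,5] = [5] − [3].
As a 7×21 matrix over Z this has rank 6, with invariant factors (1,1,1,1,1,1).

The boundary map ∂_2: C_2 → C_1 acts by ∂[p,q,r] = [q,r] − [p,r] + [p,q]. For instance
  ∂[2,3,7] = [3,7] − [2,7] + [2,3],
  ∂[1,3,6] = [3,6] − [1,6] + [1,3].
The 21×14 boundary matrix has rank 13 and Smith normal form diag(1,1,1,1,1,1,1,1,1,1,1,1,1).

Reading off H_k = ker ∂_k / im ∂_{k+1}:

  H_0: rank C_0 − rank ∂_1 = 7 − 6 = 1, and the invariant factors of ∂_1 are all 1, so H_0 ≅ Z.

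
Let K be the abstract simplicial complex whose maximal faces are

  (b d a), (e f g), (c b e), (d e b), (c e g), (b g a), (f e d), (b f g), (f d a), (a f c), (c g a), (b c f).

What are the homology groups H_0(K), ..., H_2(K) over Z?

H_0 = Z,  H_1 = Z/2Z,  H_2 = 0.

Fix the vertex order a < b < c < d < e < f < g and write every simplex with vertices in increasing order. Then dim K = 2 and the simplices of K are:

  0-simplices (7): a, b, c, d, e, f, g
  1-simplices (18): ab, ac, ad, af, ag, bc, bd, be, bf, bg, ce, cf, cg, de, df, ef, eg, fg
  2-simplices (12): abd, abg, acf, acg, adf, bce, bcf, bde, bfg, ceg, def, efg

so the chain groups are C_0 ≅ Z^7, C_1 ≅ Z^18, C_2 ≅ Z^12.

Boundary ∂_1: C_1 → C_0 is given by ∂[p,q] = [q] − [p]. For instance
  ∂cf = f − c.
The 7×18 boundary matrix has rank 6 and Smith normal form diag(1,1,1,1,1,1).

∂_2: C_2 → C_1 acts by ∂[p,q,r] = [q,r] − [p,r] + [p,q]. For instance
  ∂def = ef − df + de,
  ∂bce = ce − be + bc.
As a 18×12 matrix over Z this has rank 12, with invariant factors (1,1,1,1,1,1,1,1,1,1,1,2).

Computing H_k = (kernel of ∂_k) / (image of ∂_{k+1}):

  H_0: rank C_0 − rank ∂_1 = 7 − 6 = 1, and the invariant factors of ∂_1 are all 1, so H_0 = Z.
  H_1: rank ker ∂_1 − rank ∂_2 = (18 − 6) − 12 = 0, and ∂_2 has invariant factor 2 > 1, so H_1 = Z/2Z.
  H_2: rank ker ∂_2 − rank ∂_3 = (12 − 12) − 0 = 0, and there is no ∂_3, so H_2 = 0.

(K is a triangulation of the real projective plane RP^2.)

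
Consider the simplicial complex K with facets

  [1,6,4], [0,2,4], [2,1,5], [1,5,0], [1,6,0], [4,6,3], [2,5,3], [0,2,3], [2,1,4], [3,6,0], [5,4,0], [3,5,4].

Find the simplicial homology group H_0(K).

K has 7 vertices, 18 edges, 12 triangles.
rank ∂_0 = 0, rank ∂_1 = 6 ⇒ b_0 = 7 − 0 − 6 = 1; all invariant factors of ∂_1 are 1 so no torsion. So H_0 ≅ Z.

H_0 ≅ Z.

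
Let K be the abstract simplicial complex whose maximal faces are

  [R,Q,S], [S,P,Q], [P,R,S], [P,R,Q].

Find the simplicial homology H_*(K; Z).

Take the total order P < Q < R < S on the vertex set. Then K (dimension 2) consists of the simplices:

  0-simplices (4): P, Q, R, S
  1-simplices (6): PQ, PR, PS, QR, QS, RS
  2-simplices (4): PQR, PQS, PRS, QRS

Hence C_0 ≅ Z^4, C_1 ≅ Z^6, C_2 ≅ Z^4.

The boundary map ∂_1: C_1 → C_0 sends each edge [p,q] (with p < q) to q − p.
The 4×6 boundary matrix has rank 3 and Smith normal form diag(1,1,1).

The boundary map ∂_2: C_2 → C_1 acts by ∂[p,q,r] = [q,r] − [p,r] + [p,q]. For instance
  ∂QRS = RS − QS + QR,
  ∂PQS = QS − PS + PQ.
The 6×4 boundary matrix has rank 3 and Smith normal form diag(1,1,1).

Computing H_k = (kernel of ∂_k) / (image of ∂_{k+1}):

  H_0: rank C_0 − rank ∂_1 = 4 − 3 = 1, and the invariant factors of ∂_1 are all 1, so H_0 = Z.
  H_1: rank ker ∂_1 − rank ∂_2 = (6 − 3) − 3 = 0, and the invariant factors of ∂_2 are all 1, so H_1 = 0.
  H_2: rank ker ∂_2 − rank ∂_3 = (4 − 3) − 0 = 1, and there is no ∂_3, so H_2 = Z.

H_0 ≅ Z,  H_1 = 0,  H_2 ≅ Z.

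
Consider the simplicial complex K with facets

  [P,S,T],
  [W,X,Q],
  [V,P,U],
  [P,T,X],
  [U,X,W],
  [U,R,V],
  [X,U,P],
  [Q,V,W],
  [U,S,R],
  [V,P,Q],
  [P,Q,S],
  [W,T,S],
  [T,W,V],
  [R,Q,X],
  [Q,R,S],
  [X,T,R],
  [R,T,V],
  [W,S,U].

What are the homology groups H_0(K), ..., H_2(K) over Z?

Take the total order P < Q < R < S < T < U < V < W < X on the vertex set. Then K (dimension 2) consists of the simplices:

  0-simplices (9): P, Q, R, S, T, U, V, W, X
  1-simplices (27): PQ, PS, PT, PU, PV, PX, QR, QS, QV, QW, QX, RS, RT, RU, RV, RX, ST, SU, SW, TV, TW, TX, UV, UW, UX, VW, WX
  2-simplices (18): PQS, PQV, PST, PTX, PUV, PUX, QRS, QRX, QVW, QWX, RSU, RTV, RTX, RUV, STW, SUW, TVW, UWX

giving chain groups C_0 ≅ Z^9, C_1 ≅ Z^27, C_2 ≅ Z^18.

The boundary map ∂_1: C_1 → C_0 is given by ∂[p,q] = [q] − [p].
The resulting 9×27 matrix has rank 8, and its Smith normal form has invariant factors (1,1,1,1,1,1,1,1).

The boundary map ∂_2: C_2 → C_1 acts by ∂[p,q,r] = [q,r] − [p,r] + [p,q]. For instance
  ∂PUX = UX − PX + PU,
  ∂PQS = QS − PS + PQ.
The 27×18 boundary matrix has rank 17 and Smith normal form diag(1,1,1,1,1,1,1,1,1,1,1,1,1,1,1,1,1).

Reading off H_k = ker ∂_k / im ∂_{k+1}:

  H_0: rank C_0 − rank ∂_1 = 9 − 8 = 1, and the invariant factors of ∂_1 are all 1, so H_0 ≅ Z.
  H_1: rank ker ∂_1 − rank ∂_2 = (27 − 8) − 17 = 2, and the invariant factors of ∂_2 are all 1, so H_1 ≅ Z^2.
  H_2: rank ker ∂_2 − rank ∂_3 = (18 − 17) − 0 = 1, and there is no ∂_3, so H_2 ≅ Z.

As a check, the Euler characteristic is 9 − 27 + 18 = 0, which agrees with 1 − 2 + 1 = 0.

H_0 ≅ Z,  H_1 ≅ Z^2,  H_2 ≅ Z.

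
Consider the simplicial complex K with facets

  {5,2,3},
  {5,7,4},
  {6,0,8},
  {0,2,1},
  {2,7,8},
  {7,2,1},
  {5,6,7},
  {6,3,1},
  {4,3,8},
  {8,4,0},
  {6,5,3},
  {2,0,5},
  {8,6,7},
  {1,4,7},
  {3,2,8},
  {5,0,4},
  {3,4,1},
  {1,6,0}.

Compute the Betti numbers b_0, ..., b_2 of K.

Fix the vertex order 0 < 1 < 2 < 3 < 4 < 5 < 6 < 7 < 8 and write every simplex with vertices in increasing order. Then dim K = 2 and the simplices of K are:

  0-simplices (9): [0], [1], [2], [3], [4], [5], [6], [7], [8]
  1-simplices (27): (27 of them)
  2-simplices (18): [0,1,2], [0,1,6], [0,2,5], [0,4,5], [0,4,8], [0,6,8], [1,2,7], [1,3,4], [1,3,6], [1,4,7], [2,3,5], [2,3,8], [2,7,8], [3,4,8], [3,5,6], [4,5,7], [5,6,7], [6,7,8]

so the chain groups are C_0 ≅ Z^9, C_1 ≅ Z^27, C_2 ≅ Z^18.

The boundary map ∂_1: C_1 → C_0 maps an edge to its endpoints' difference, ∂[p,q] = q − p. For instance
  ∂[3,5] = [5] − [3].
This gives a 9×27 integer matrix of rank 8; reducing to Smith normal form yields diagonal entries (1,1,1,1,1,1,1,1).

∂_2: C_2 → C_1 maps a triangle to the signed sum of its edges. For instance
  ∂[2,7,8] = [7,8] − [2,8] + [2,7],
  ∂[4,5,7] = [5,7] − [4,7] + [4,5].
As a 27×18 matrix over Z this has rank 17, with invariant factors (1,1,1,1,1,1,1,1,1,1,1,1,1,1,1,1,1).

Now H_k = ker ∂_k / im ∂_{k+1}, so:

  H_0: rank C_0 − rank ∂_1 = 9 − 8 = 1, and the invariant factors of ∂_1 are all 1, so H_0 ≅ Z.
  H_1: rank ker ∂_1 − rank ∂_2 = (27 − 8) − 17 = 2, and the invariant factors of ∂_2 are all 1, so H_1 ≅ Z^2.
  H_2: rank ker ∂_2 − rank ∂_3 = (18 − 17) − 0 = 1, and there is no ∂_3, so H_2 ≅ Z.

As a check, the Euler characteristic is 9 − 27 + 18 = 0, which agrees with 1 − 2 + 1 = 0.

Hence the Betti numbers are b_0 = 1, b_1 = 2, b_2 = 1.

b_0 = 1, b_1 = 2, b_2 = 1.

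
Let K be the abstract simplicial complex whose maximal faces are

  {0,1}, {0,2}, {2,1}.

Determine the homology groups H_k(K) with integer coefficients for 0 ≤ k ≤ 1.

H_0 = Z,  H_1 = Z.

We work with the vertex ordering 0 < 1 < 2. The simplices of K, each written with vertices in increasing order, are:

  0-simplices (3): [0], [1], [2]
  1-simplices (3): [0,1], [0,2], [1,2]

so the chain groups are C_0 ≅ Z^3, C_1 ≅ Z^3.

The boundary map ∂_1: C_1 → C_0 maps an edge to its endpoints' difference, ∂[p,q] = q − p. For instance
  ∂[0,1] = [1] − [0].
This gives a 3×3 integer matrix of rank 2; reducing to Smith normal form yields diagonal entries (1,1).

Computing H_k = (kernel of ∂_k) / (image of ∂_{k+1}):

  H_0: rank C_0 − rank ∂_1 = 3 − 2 = 1, and the invariant factors of ∂_1 are all 1, so H_0 ≅ Z.
  H_1: rank ker ∂_1 − rank ∂_2 = (3 − 2) − 0 = 1, and there is no ∂_2, so H_1 ≅ Z.

As a check, the Euler characteristic is 3 − 3 = 0, which agrees with 1 − 1 = 0.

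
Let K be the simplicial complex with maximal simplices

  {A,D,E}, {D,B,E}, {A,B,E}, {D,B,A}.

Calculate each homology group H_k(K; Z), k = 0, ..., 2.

Fix the vertex order A < B < D < E and write every simplex with vertices in increasing order. Then dim K = 2 and the simplices of K are:

  0-simplices (4): A, B, D, E
  1-simplices (6): AB, AD, AE, BD, BE, DE
  2-simplices (4): ABD, ABE, ADE, BDE

giving chain groups C_0 ≅ Z^4, C_1 ≅ Z^6, C_2 ≅ Z^4.

Boundary ∂_1: C_1 → C_0 maps an edge to its endpoints' difference, ∂[p,q] = q − p. For instance
  ∂BD = D − B.
As a 4×6 matrix over Z this has rank 3, with invariant factors (1,1,1).

The boundary map ∂_2: C_2 → C_1 sends each 2-simplex [p,q,r] to [q,r] − [p,r] + [p,q]. For instance
  ∂ABD = BD − AD + AB,
  ∂ABE = BE − AE + AB.
The resulting 6×4 matrix has rank 3, and its Smith normal form has invariant factors (1,1,1).

From H_k ≅ ker(∂_k) / im(∂_{k+1}) we obtain:

  H_0: rank C_0 − rank ∂_1 = 4 − 3 = 1, and the invariant factors of ∂_1 are all 1, so H_0 = Z.
  H_1: rank ker ∂_1 − rank ∂_2 = (6 − 3) − 3 = 0, and the invariant factors of ∂_2 are all 1, so H_1 = 0.
  H_2: rank ker ∂_2 − rank ∂_3 = (4 − 3) − 0 = 1, and there is no ∂_3, so H_2 = Z.

(K is a triangulation of the 2-sphere S^2.)

H_0 ≅ Z,  H_1 = 0,  H_2 ≅ Z.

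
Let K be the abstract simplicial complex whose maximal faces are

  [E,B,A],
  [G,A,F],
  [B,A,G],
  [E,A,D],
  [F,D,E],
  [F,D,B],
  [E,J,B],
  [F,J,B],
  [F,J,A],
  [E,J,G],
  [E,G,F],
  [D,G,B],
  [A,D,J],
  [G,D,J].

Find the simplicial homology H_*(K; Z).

H_0 ≅ Z,  H_1 ≅ Z^2,  H_2 ≅ Z.

K has 7 vertices, 21 edges, 14 triangles.
rank ∂_0 = 0, rank ∂_1 = 6 ⇒ b_0 = 7 − 0 − 6 = 1; all invariant factors of ∂_1 are 1 so no torsion. So H_0 = Z.
rank ∂_1 = 6, rank ∂_2 = 13 ⇒ b_1 = 21 − 6 − 13 = 2; all invariant factors of ∂_2 are 1 so no torsion. So H_1 = Z^2.
rank ∂_2 = 13, rank ∂_3 = 0 ⇒ b_2 = 14 − 13 − 0 = 1. So H_2 = Z.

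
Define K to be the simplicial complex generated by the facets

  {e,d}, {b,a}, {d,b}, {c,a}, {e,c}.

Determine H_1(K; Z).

We work with the vertex ordering a < b < c < d < e. The simplices of K, each written with vertices in increasing order, are:

  0-simplices (5): a, b, c, d, e
  1-simplices (5): ab, ac, bd, ce, de

Hence C_0 ≅ Z^5, C_1 ≅ Z^5.

Boundary ∂_1: C_1 → C_0 maps an edge to its endpoints' difference, ∂[p,q] = q − p.
As a 5×5 matrix over Z this has rank 4, with invariant factors (1,1,1,1).

Now H_k = ker ∂_k / im ∂_{k+1}, so:

  H_1: rank ker ∂_1 − rank ∂_2 = (5 − 4) − 0 = 1, and there is no ∂_2, so H_1 ≅ Z.

H_1 ≅ Z.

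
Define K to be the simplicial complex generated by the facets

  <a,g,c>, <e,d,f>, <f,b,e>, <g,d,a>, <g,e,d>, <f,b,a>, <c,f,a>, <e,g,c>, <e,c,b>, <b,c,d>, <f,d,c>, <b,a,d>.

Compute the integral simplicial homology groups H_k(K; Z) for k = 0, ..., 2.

H_0 = Z,  H_1 = Z/2,  H_2 = 0.

Order the vertices as a < b < c < d < e < f < g. Listing each simplex with vertices in this order, K has dimension 2 with simplices:

  0-simplices (7): a, b, c, d, e, f, g
  1-simplices (18): ab, ac, ad, af, ag, bc, bd, be, bf, cd, ce, cf, cg, de, df, dg, ef, eg
  2-simplices (12): abd, abf, acf, acg, adg, bcd, bce, bef, cdf, ceg, def, deg

Hence C_0 ≅ Z^7, C_1 ≅ Z^18, C_2 ≅ Z^12.

The boundary map ∂_1: C_1 → C_0 maps an edge to its endpoints' difference, ∂[p,q] = q − p. For instance
  ∂dg = g − d.
This gives a 7×18 integer matrix of rank 6; reducing to Smith normal form yields diagonal entries (1,1,1,1,1,1).

The boundary map ∂_2: C_2 → C_1 sends each 2-simplex [p,q,r] to [q,r] − [p,r] + [p,q]. For instance
  ∂deg = eg − dg + de,
  ∂adg = dg − ag + ad.
The resulting 18×12 matrix has rank 12, and its Smith normal form has invariant factors (1,1,1,1,1,1,1,1,1,1,1,2).

From H_k ≅ ker(∂_k) / im(∂_{k+1}) we obtain:

  H_0: rank C_0 − rank ∂_1 = 7 − 6 = 1, and the invariant factors of ∂_1 are all 1, so H_0 = Z.
  H_1: rank ker ∂_1 − rank ∂_2 = (18 − 6) − 12 = 0, and ∂_2 has invariant factor 2 > 1, so H_1 = Z/2.
  H_2: rank ker ∂_2 − rank ∂_3 = (12 − 12) − 0 = 0, and there is no ∂_3, so H_2 = 0.

As a check, the Euler characteristic is 7 − 18 + 12 = 1, which agrees with 1 − 0 + 0 = 1.
(K is a triangulation of the real projective plane RP^2.)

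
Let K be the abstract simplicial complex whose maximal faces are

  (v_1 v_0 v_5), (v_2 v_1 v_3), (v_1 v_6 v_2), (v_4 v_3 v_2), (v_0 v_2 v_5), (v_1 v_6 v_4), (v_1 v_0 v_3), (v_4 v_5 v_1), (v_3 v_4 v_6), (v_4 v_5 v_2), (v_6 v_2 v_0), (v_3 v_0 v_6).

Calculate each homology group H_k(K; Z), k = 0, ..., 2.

H_0 = Z,  H_1 = Z/2,  H_2 = 0.

Order the vertices as v_0 < v_1 < v_2 < v_3 < v_4 < v_5 < v_6. Listing each simplex with vertices in this order, K has dimension 2 with simplices:

  0-simplices (7): [v_0], [v_1], [v_2], [v_3], [v_4], [v_5], [v_6]
  1-simplices (18): (18 of them)
  2-simplices (12): (12 of them)

giving chain groups C_0 ≅ Z^7, C_1 ≅ Z^18, C_2 ≅ Z^12.

Boundary ∂_1: C_1 → C_0 maps an edge to its endpoints' difference, ∂[p,q] = q − p. For instance
  ∂[v_3,v_4] = [v_4] − [v_3].
The resulting 7×18 matrix has rank 6, and its Smith normal form has invariant factors (1,1,1,1,1,1).

The boundary map ∂_2: C_2 → C_1 acts by ∂[p,q,r] = [q,r] − [p,r] + [p,q]. For instance
  ∂[v_1,v_2,v_3] = [v_2,v_3] − [v_1,v_3] + [v_1,v_2],
  ∂[v_1,v_4,v_5] = [v_4,v_5] − [v_1,v_5] + [v_1,v_4].
The 18×12 boundary matrix has rank 12 and Smith normal form diag(1,1,1,1,1,1,1,1,1,1,1,2).

Computing H_k = (kernel of ∂_k) / (image of ∂_{k+1}):

  H_0: rank C_0 − rank ∂_1 = 7 − 6 = 1, and the invariant factors of ∂_1 are all 1, so H_0 ≅ Z.
  H_1: rank ker ∂_1 − rank ∂_2 = (18 − 6) − 12 = 0, and ∂_2 has invariant factor 2 > 1, so H_1 ≅ Z/2.
  H_2: rank ker ∂_2 − rank ∂_3 = (12 − 12) − 0 = 0, and there is no ∂_3, so H_2 ≅ 0.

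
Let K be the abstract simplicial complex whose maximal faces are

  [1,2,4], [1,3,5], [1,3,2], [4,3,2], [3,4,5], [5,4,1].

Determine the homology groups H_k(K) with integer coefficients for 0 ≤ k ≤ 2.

H_0 ≅ Z,  H_1 = 0,  H_2 ≅ Z.

Fix the vertex order 1 < 2 < 3 < 4 < 5 and write every simplex with vertices in increasing order. Then dim K = 2 and the simplices of K are:

  0-simplices (5): [1], [2], [3], [4], [5]
  1-simplices (9): [1,2], [1,3], [1,4], [1,5], [2,3], [2,4], [3,4], [3,5], [4,5]
  2-simplices (6): [1,2,3], [1,2,4], [1,3,5], [1,4,5], [2,3,4], [3,4,5]

so the chain groups are C_0 ≅ Z^5, C_1 ≅ Z^9, C_2 ≅ Z^6.

Boundary ∂_1: C_1 → C_0 sends each edge [p,q] (with p < q) to q − p.
This gives a 5×9 integer matrix of rank 4; reducing to Smith normal form yields diagonal entries (1,1,1,1).

The boundary map ∂_2: C_2 → C_1 maps a triangle to the signed sum of its edges. For instance
  ∂[1,2,4] = [2,4] − [1,4] + [1,2],
  ∂[1,4,5] = [4,5] − [1,5] + [1,4].
The resulting 9×6 matrix has rank 5, and its Smith normal form has invariant factors (1,1,1,1,1).

Reading off H_k = ker ∂_k / im ∂_{k+1}:

  H_0: rank C_0 − rank ∂_1 = 5 − 4 = 1, and the invariant factors of ∂_1 are all 1, so H_0 = Z.
  H_1: rank ker ∂_1 − rank ∂_2 = (9 − 4) − 5 = 0, and the invariant factors of ∂_2 are all 1, so H_1 = 0.
  H_2: rank ker ∂_2 − rank ∂_3 = (6 − 5) − 0 = 1, and there is no ∂_3, so H_2 = Z.

As a check, the Euler characteristic is 5 − 9 + 6 = 2, which agrees with 1 − 0 + 1 = 2.
(K is a triangulation of the 2-sphere S^2.)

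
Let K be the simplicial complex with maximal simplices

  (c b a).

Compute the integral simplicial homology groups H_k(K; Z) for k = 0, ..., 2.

Take the total order a < b < c on the vertex set. Then K (dimension 2) consists of the simplices:

  0-simplices (3): a, b, c
  1-simplices (3): ab, ac, bc
  2-simplices (1): abc

giving chain groups C_0 ≅ Z^3, C_1 ≅ Z^3, C_2 ≅ Z^1.

The boundary map ∂_1: C_1 → C_0 sends each edge [p,q] (with p < q) to q − p. For instance
  ∂bc = c − b.
The resulting 3×3 matrix has rank 2, and its Smith normal form has invariant factors (1,1).

The boundary map ∂_2: C_2 → C_1 maps a triangle to the signed sum of its edges. For instance
  ∂abc = bc − ac + ab.
The resulting 3×1 matrix has rank 1, and its Smith normal form has invariant factors (1).

From H_k ≅ ker(∂_k) / im(∂_{k+1}) we obtain:

  H_0: rank C_0 − rank ∂_1 = 3 − 2 = 1, and the invariant factors of ∂_1 are all 1, so H_0 ≅ Z.
  H_1: rank ker ∂_1 − rank ∂_2 = (3 − 2) − 1 = 0, and the invariant factors of ∂_2 are all 1, so H_1 ≅ 0.
  H_2: rank ker ∂_2 − rank ∂_3 = (1 − 1) − 0 = 0, and there is no ∂_3, so H_2 ≅ 0.

As a check, the Euler characteristic is 3 − 3 + 1 = 1, which agrees with 1 − 0 + 0 = 1.

H_0 ≅ Z,  H_1 = 0,  H_2 = 0.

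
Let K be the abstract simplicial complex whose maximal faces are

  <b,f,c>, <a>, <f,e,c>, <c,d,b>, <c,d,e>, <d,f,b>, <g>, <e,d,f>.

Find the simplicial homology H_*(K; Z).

We work with the vertex ordering a < b < c < d < e < f < g. The simplices of K, each written with vertices in increasing order, are:

  0-simplices (7): a, b, c, d, e, f, g
  1-simplices (9): bc, bd, bf, cd, ce, cf, de, df, ef
  2-simplices (6): bcd, bcf, bdf, cde, cef, def

so the chain groups are C_0 ≅ Z^7, C_1 ≅ Z^9, C_2 ≅ Z^6.

Boundary ∂_1: C_1 → C_0 maps an edge to its endpoints' difference, ∂[p,q] = q − p.
The resulting 7×9 matrix has rank 4, and its Smith normal form has invariant factors (1,1,1,1).

Boundary ∂_2: C_2 → C_1 maps a triangle to the signed sum of its edges. For instance
  ∂cde = de − ce + cd,
  ∂cef = ef − cf + ce.
As a 9×6 matrix over Z this has rank 5, with invariant factors (1,1,1,1,1).

Reading off H_k = ker ∂_k / im ∂_{k+1}:

  H_0: rank C_0 − rank ∂_1 = 7 − 4 = 3, and the invariant factors of ∂_1 are all 1, so H_0 = Z^3.
  H_1: rank ker ∂_1 − rank ∂_2 = (9 − 4) − 5 = 0, and the invariant factors of ∂_2 are all 1, so H_1 = 0.
  H_2: rank ker ∂_2 − rank ∂_3 = (6 − 5) − 0 = 1, and there is no ∂_3, so H_2 = Z.

H_0 ≅ Z^3,  H_1 = 0,  H_2 ≅ Z.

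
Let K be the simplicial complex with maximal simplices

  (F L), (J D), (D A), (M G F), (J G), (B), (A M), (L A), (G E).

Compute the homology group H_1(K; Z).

Fix the vertex order A < B < D < E < F < G < J < L < M and write every simplex with vertices in increasing order. Then dim K = 2 and the simplices of K are:

  0-simplices (9): A, B, D, E, F, G, J, L, M
  1-simplices (10): AD, AL, AM, DJ, EG, FG, FL, FM, GJ, GM
  2-simplices (1): FGM

Hence C_0 ≅ Z^9, C_1 ≅ Z^10, C_2 ≅ Z^1.

∂_1: C_1 → C_0 maps an edge to its endpoints' difference, ∂[p,q] = q − p. For instance
  ∂DJ = J − D.
The resulting 9×10 matrix has rank 7, and its Smith normal form has invariant factors (1,1,1,1,1,1,1).

Boundary ∂_2: C_2 → C_1 acts by ∂[p,q,r] = [q,r] − [p,r] + [p,q]. For instance
  ∂FGM = GM − FM + FG.
As a 10×1 matrix over Z this has rank 1, with invariant factors (1).

Computing H_k = (kernel of ∂_k) / (image of ∂_{k+1}):

  H_1: rank ker ∂_1 − rank ∂_2 = (10 − 7) − 1 = 2, and the invariant factors of ∂_2 are all 1, so H_1 ≅ Z^2.

H_1 = Z^2.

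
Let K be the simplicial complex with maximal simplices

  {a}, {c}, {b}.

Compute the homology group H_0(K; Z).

K has 3 vertices.
rank ∂_0 = 0, rank ∂_1 = 0 ⇒ b_0 = 3 − 0 − 0 = 3. So H_0 ≅ Z^3.

H_0 = Z^3.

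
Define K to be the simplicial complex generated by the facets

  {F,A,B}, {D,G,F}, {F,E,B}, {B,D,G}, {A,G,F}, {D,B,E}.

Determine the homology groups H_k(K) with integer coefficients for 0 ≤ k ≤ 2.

K has 6 vertices, 12 edges, 6 triangles.
rank ∂_0 = 0, rank ∂_1 = 5 ⇒ b_0 = 6 − 0 − 5 = 1; all invariant factors of ∂_1 are 1 so no torsion. So H_0 ≅ Z.
rank ∂_1 = 5, rank ∂_2 = 6 ⇒ b_1 = 12 − 5 − 6 = 1; all invariant factors of ∂_2 are 1 so no torsion. So H_1 ≅ Z.
rank ∂_2 = 6, rank ∂_3 = 0 ⇒ b_2 = 6 − 6 − 0 = 0. So H_2 ≅ 0.

H_0 = Z,  H_1 = Z,  H_2 = 0.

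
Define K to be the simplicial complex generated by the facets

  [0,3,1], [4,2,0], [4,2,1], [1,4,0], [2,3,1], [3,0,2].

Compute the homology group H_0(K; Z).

H_0 = Z.

Order the vertices as 0 < 1 < 2 < 3 < 4. Listing each simplex with vertices in this order, K has dimension 2 with simplices:

  0-simplices (5): [0], [1], [2], [3], [4]
  1-simplices (9): [0,1], [0,2], [0,3], [0,4], [1,2], [1,3], [1,4], [2,3], [2,4]
  2-simplices (6): [0,1,3], [0,1,4], [0,2,3], [0,2,4], [1,2,3], [1,2,4]

so the chain groups are C_0 ≅ Z^5, C_1 ≅ Z^9, C_2 ≅ Z^6.

∂_1: C_1 → C_0 maps an edge to its endpoints' difference, ∂[p,q] = q − p.
This gives a 5×9 integer matrix of rank 4; reducing to Smith normal form yields diagonal entries (1,1,1,1).

The boundary map ∂_2: C_2 → C_1 acts by ∂[p,q,r] = [q,r] − [p,r] + [p,q]. For instance
  ∂[0,1,4] = [1,4] − [0,4] + [0,1],
  ∂[0,2,4] = [2,4] − [0,4] + [0,2].
As a 9×6 matrix over Z this has rank 5, with invariant factors (1,1,1,1,1).

Computing H_k = (kernel of ∂_k) / (image of ∂_{k+1}):

  H_0: rank C_0 − rank ∂_1 = 5 − 4 = 1, and the invariant factors of ∂_1 are all 1, so H_0 = Z.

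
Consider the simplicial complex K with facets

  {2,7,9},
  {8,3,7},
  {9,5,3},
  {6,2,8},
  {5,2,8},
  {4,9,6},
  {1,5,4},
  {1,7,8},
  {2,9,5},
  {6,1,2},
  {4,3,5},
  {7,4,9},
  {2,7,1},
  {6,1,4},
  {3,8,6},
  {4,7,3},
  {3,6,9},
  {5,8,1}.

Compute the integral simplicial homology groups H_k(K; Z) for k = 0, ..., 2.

H_0 = Z,  H_1 = Z ⊕ Z/2,  H_2 = 0.

Take the total order 1 < 2 < 3 < 4 < 5 < 6 < 7 < 8 < 9 on the vertex set. Then K (dimension 2) consists of the simplices:

  0-simplices (9): [1], [2], [3], [4], [5], [6], [7], [8], [9]
  1-simplices (27): (27 of them)
  2-simplices (18): [1,2,6], [1,2,7], [1,4,5], [1,4,6], [1,5,8], [1,7,8], [2,5,8], [2,5,9], [2,6,8], [2,7,9], [3,4,5], [3,4,7], [3,5,9], [3,6,8], [3,6,9], [3,7,8], [4,6,9], [4,7,9]

so the chain groups are C_0 ≅ Z^9, C_1 ≅ Z^27, C_2 ≅ Z^18.

∂_1: C_1 → C_0 is given by ∂[p,q] = [q] − [p]. For instance
  ∂[4,9] = [9] − [4].
The 9×27 boundary matrix has rank 8 and Smith normal form diag(1,1,1,1,1,1,1,1).

The boundary map ∂_2: C_2 → C_1 acts by ∂[p,q,r] = [q,r] − [p,r] + [p,q]. For instance
  ∂[2,5,9] = [5,9] − [2,9] + [2,5],
  ∂[3,6,9] = [6,9] − [3,9] + [3,6].
The resulting 27×18 matrix has rank 18, and its Smith normal form has invariant factors (1,1,1,1,1,1,1,1,1,1,1,1,1,1,1,1,1,2).

From H_k ≅ ker(∂_k) / im(∂_{k+1}) we obtain:

  H_0: rank C_0 − rank ∂_1 = 9 − 8 = 1, and the invariant factors of ∂_1 are all 1, so H_0 = Z.
  H_1: rank ker ∂_1 − rank ∂_2 = (27 − 8) − 18 = 1, and ∂_2 has invariant factor 2 > 1, so H_1 = Z ⊕ Z/2.
  H_2: rank ker ∂_2 − rank ∂_3 = (18 − 18) − 0 = 0, and there is no ∂_3, so H_2 = 0.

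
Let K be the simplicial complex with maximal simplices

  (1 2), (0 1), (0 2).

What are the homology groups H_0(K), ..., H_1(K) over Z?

H_0 ≅ Z,  H_1 ≅ Z.

We work with the vertex ordering 0 < 1 < 2. The simplices of K, each written with vertices in increasing order, are:

  0-simplices (3): [0], [1], [2]
  1-simplices (3): [0,1], [0,2], [1,2]

giving chain groups C_0 ≅ Z^3, C_1 ≅ Z^3.

The boundary map ∂_1: C_1 → C_0 maps an edge to its endpoints' difference, ∂[p,q] = q − p.
As a 3×3 matrix over Z this has rank 2, with invariant factors (1,1).

Reading off H_k = ker ∂_k / im ∂_{k+1}:

  H_0: rank C_0 − rank ∂_1 = 3 − 2 = 1, and the invariant factors of ∂_1 are all 1, so H_0 ≅ Z.
  H_1: rank ker ∂_1 − rank ∂_2 = (3 − 2) − 0 = 1, and there is no ∂_2, so H_1 ≅ Z.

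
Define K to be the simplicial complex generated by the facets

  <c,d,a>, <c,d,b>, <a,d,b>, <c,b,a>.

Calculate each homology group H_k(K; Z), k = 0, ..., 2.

Fix the vertex order a < b < c < d and write every simplex with vertices in increasing order. Then dim K = 2 and the simplices of K are:

  0-simplices (4): a, b, c, d
  1-simplices (6): ab, ac, ad, bc, bd, cd
  2-simplices (4): abc, abd, acd, bcd

giving chain groups C_0 ≅ Z^4, C_1 ≅ Z^6, C_2 ≅ Z^4.

Boundary ∂_1: C_1 → C_0 maps an edge to its endpoints' difference, ∂[p,q] = q − p.
As a 4×6 matrix over Z this has rank 3, with invariant factors (1,1,1).

The boundary map ∂_2: C_2 → C_1 maps a triangle to the signed sum of its edges. For instance
  ∂bcd = cd − bd + bc,
  ∂abd = bd − ad + ab.
As a 6×4 matrix over Z this has rank 3, with invariant factors (1,1,1).

Now H_k = ker ∂_k / im ∂_{k+1}, so:

  H_0: rank C_0 − rank ∂_1 = 4 − 3 = 1, and the invariant factors of ∂_1 are all 1, so H_0 ≅ Z.
  H_1: rank ker ∂_1 − rank ∂_2 = (6 − 3) − 3 = 0, and the invariant factors of ∂_2 are all 1, so H_1 ≅ 0.
  H_2: rank ker ∂_2 − rank ∂_3 = (4 − 3) − 0 = 1, and there is no ∂_3, so H_2 ≅ Z.

As a check, the Euler characteristic is 4 − 6 + 4 = 2, which agrees with 1 − 0 + 1 = 2.

H_0 = Z,  H_1 = 0,  H_2 = Z.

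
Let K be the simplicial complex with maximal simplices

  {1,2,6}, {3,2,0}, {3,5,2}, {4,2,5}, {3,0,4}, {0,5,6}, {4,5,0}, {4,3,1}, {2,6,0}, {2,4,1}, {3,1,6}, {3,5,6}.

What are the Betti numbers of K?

b_0 = 1, b_1 = 0, b_2 = 0.

Fix the vertex order 0 < 1 < 2 < 3 < 4 < 5 < 6 and write every simplex with vertices in increasing order. Then dim K = 2 and the simplices of K are:

  0-simplices (7): [0], [1], [2], [3], [4], [5], [6]
  1-simplices (18): [0,2], [0,3], [0,4], [0,5], [0,6], [1,2], [1,3], [1,4], [1,6], [2,3], [2,4], [2,5], [2,6], [3,4], [3,5], [3,6], [4,5], [5,6]
  2-simplices (12): [0,2,3], [0,2,6], [0,3,4], [0,4,5], [0,5,6], [1,2,4], [1,2,6], [1,3,4], [1,3,6], [2,3,5], [2,4,5], [3,5,6]

giving chain groups C_0 ≅ Z^7, C_1 ≅ Z^18, C_2 ≅ Z^12.

∂_1: C_1 → C_0 sends each edge [p,q] (with p < q) to q − p.
This gives a 7×18 integer matrix of rank 6; reducing to Smith normal form yields diagonal entries (1,1,1,1,1,1).

The boundary map ∂_2: C_2 → C_1 maps a triangle to the signed sum of its edges. For instance
  ∂[1,2,4] = [2,4] − [1,4] + [1,2],
  ∂[0,2,6] = [2,6] − [0,6] + [0,2].
This gives a 18×12 integer matrix of rank 12; reducing to Smith normal form yields diagonal entries (1,1,1,1,1,1,1,1,1,1,1,2).

Reading off H_k = ker ∂_k / im ∂_{k+1}:

  H_0: rank C_0 − rank ∂_1 = 7 − 6 = 1, and the invariant factors of ∂_1 are all 1, so H_0 = Z.
  H_1: rank ker ∂_1 − rank ∂_2 = (18 − 6) − 12 = 0, and ∂_2 has invariant factor 2 > 1, so H_1 = Z/2.
  H_2: rank ker ∂_2 − rank ∂_3 = (12 − 12) − 0 = 0, and there is no ∂_3, so H_2 = 0.

Hence the Betti numbers are b_0 = 1, b_1 = 0, b_2 = 0.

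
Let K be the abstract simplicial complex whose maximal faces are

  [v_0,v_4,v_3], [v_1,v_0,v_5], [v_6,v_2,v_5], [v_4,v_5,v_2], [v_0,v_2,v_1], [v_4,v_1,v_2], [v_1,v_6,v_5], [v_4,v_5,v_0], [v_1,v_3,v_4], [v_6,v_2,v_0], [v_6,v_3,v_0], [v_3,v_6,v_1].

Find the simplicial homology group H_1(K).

Order the vertices as v_0 < v_1 < v_2 < v_3 < v_4 < v_5 < v_6. Listing each simplex with vertices in this order, K has dimension 2 with simplices:

  0-simplices (7): [v_0], [v_1], [v_2], [v_3], [v_4], [v_5], [v_6]
  1-simplices (18): (18 of them)
  2-simplices (12): (12 of them)

Hence C_0 ≅ Z^7, C_1 ≅ Z^18, C_2 ≅ Z^12.

Boundary ∂_1: C_1 → C_0 is given by ∂[p,q] = [q] − [p].
This gives a 7×18 integer matrix of rank 6; reducing to Smith normal form yields diagonal entries (1,1,1,1,1,1).

The boundary map ∂_2: C_2 → C_1 sends each 2-simplex [p,q,r] to [q,r] − [p,r] + [p,q]. For instance
  ∂[v_0,v_1,v_5] = [v_1,v_5] − [v_0,v_5] + [v_0,v_1],
  ∂[v_0,v_2,v_6] = [v_2,v_6] − [v_0,v_6] + [v_0,v_2].
The resulting 18×12 matrix has rank 12, and its Smith normal form has invariant factors (1,1,1,1,1,1,1,1,1,1,1,2).

Computing H_k = (kernel of ∂_k) / (image of ∂_{k+1}):

  H_1: rank ker ∂_1 − rank ∂_2 = (18 − 6) − 12 = 0, and ∂_2 has invariant factor 2 > 1, so H_1 = Z/2.

(K is a triangulation of the real projective plane RP^2.)

H_1 = Z/2.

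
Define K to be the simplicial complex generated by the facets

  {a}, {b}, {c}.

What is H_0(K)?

H_0 = Z^3.

K has 3 vertices.
rank ∂_0 = 0, rank ∂_1 = 0 ⇒ b_0 = 3 − 0 − 0 = 3. So H_0 = Z^3.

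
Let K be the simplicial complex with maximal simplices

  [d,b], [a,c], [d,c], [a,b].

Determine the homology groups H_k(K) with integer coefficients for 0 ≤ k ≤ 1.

Order the vertices as a < b < c < d. Listing each simplex with vertices in this order, K has dimension 1 with simplices:

  0-simplices (4): a, b, c, d
  1-simplices (4): ab, ac, bd, cd

Hence C_0 ≅ Z^4, C_1 ≅ Z^4.

The boundary map ∂_1: C_1 → C_0 sends each edge [p,q] (with p < q) to q − p.
As a 4×4 matrix over Z this has rank 3, with invariant factors (1,1,1).

From H_k ≅ ker(∂_k) / im(∂_{k+1}) we obtain:

  H_0: rank C_0 − rank ∂_1 = 4 − 3 = 1, and the invariant factors of ∂_1 are all 1, so H_0 ≅ Z.
  H_1: rank ker ∂_1 − rank ∂_2 = (4 − 3) − 0 = 1, and there is no ∂_2, so H_1 ≅ Z.

(K is a triangulation of the circle S^1.)

H_0 = Z,  H_1 = Z.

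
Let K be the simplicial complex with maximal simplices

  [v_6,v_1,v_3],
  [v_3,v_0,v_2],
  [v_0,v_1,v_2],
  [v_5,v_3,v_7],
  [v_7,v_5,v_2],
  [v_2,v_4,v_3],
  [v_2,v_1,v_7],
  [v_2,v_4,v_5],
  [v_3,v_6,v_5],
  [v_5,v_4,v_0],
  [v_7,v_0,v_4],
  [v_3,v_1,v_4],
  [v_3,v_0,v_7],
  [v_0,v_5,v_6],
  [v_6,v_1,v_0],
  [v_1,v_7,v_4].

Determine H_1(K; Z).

H_1 = Z^2.

We work with the vertex ordering v_0 < v_1 < v_2 < v_3 < v_4 < v_5 < v_6 < v_7. The simplices of K, each written with vertices in increasing order, are:

  0-simplices (8): [v_0], [v_1], [v_2], [v_3], [v_4], [v_5], [v_6], [v_7]
  1-simplices (24): (24 of them)
  2-simplices (16): (16 of them)

so the chain groups are C_0 ≅ Z^8, C_1 ≅ Z^24, C_2 ≅ Z^16.

Boundary ∂_1: C_1 → C_0 is given by ∂[p,q] = [q] − [p]. For instance
  ∂[v_0,v_3] = [v_3] − [v_0].
The 8×24 boundary matrix has rank 7 and Smith normal form diag(1,1,1,1,1,1,1).

Boundary ∂_2: C_2 → C_1 sends each 2-simplex [p,q,r] to [q,r] − [p,r] + [p,q]. For instance
  ∂[v_1,v_3,v_6] = [v_3,v_6] − [v_1,v_6] + [v_1,v_3],
  ∂[v_1,v_2,v_7] = [v_2,v_7] − [v_1,v_7] + [v_1,v_2].
This gives a 24×16 integer matrix of rank 15; reducing to Smith normal form yields diagonal entries (1,1,1,1,1,1,1,1,1,1,1,1,1,1,1).

Computing H_k = (kernel of ∂_k) / (image of ∂_{k+1}):

  H_1: rank ker ∂_1 − rank ∂_2 = (24 − 7) − 15 = 2, and the invariant factors of ∂_2 are all 1, so H_1 = Z^2.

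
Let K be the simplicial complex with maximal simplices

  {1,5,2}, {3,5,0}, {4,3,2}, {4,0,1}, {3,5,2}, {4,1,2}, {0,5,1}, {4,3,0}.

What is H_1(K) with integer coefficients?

Take the total order 0 < 1 < 2 < 3 < 4 < 5 on the vertex set. Then K (dimension 2) consists of the simplices:

  0-simplices (6): [0], [1], [2], [3], [4], [5]
  1-simplices (12): [0,1], [0,3], [0,4], [0,5], [1,2], [1,4], [1,5], [2,3], [2,4], [2,5], [3,4], [3,5]
  2-simplices (8): [0,1,4], [0,1,5], [0,3,4], [0,3,5], [1,2,4], [1,2,5], [2,3,4], [2,3,5]

Hence C_0 ≅ Z^6, C_1 ≅ Z^12, C_2 ≅ Z^8.

∂_1: C_1 → C_0 sends each edge [p,q] (with p < q) to q − p. For instance
  ∂[0,3] = [3] − [0].
The resulting 6×12 matrix has rank 5, and its Smith normal form has invariant factors (1,1,1,1,1).

The boundary map ∂_2: C_2 → C_1 maps a triangle to the signed sum of its edges. For instance
  ∂[0,3,4] = [3,4] − [0,4] + [0,3],
  ∂[2,3,5] = [3,5] − [2,5] + [2,3].
The 12×8 boundary matrix has rank 7 and Smith normal form diag(1,1,1,1,1,1,1).

Now H_k = ker ∂_k / im ∂_{k+1}, so:

  H_1: rank ker ∂_1 − rank ∂_2 = (12 − 5) − 7 = 0, and the invariant factors of ∂_2 are all 1, so H_1 ≅ 0.

H_1 = 0.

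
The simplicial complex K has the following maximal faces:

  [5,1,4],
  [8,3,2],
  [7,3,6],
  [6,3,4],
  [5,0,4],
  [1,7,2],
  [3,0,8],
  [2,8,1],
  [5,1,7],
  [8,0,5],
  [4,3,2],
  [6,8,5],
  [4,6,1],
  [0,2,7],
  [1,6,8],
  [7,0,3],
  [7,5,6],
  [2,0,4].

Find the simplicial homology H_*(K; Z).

Order the vertices as 0 < 1 < 2 < 3 < 4 < 5 < 6 < 7 < 8. Listing each simplex with vertices in this order, K has dimension 2 with simplices:

  0-simplices (9): [0], [1], [2], [3], [4], [5], [6], [7], [8]
  1-simplices (27): (27 of them)
  2-simplices (18): [0,2,4], [0,2,7], [0,3,7], [0,3,8], [0,4,5], [0,5,8], [1,2,7], [1,2,8], [1,4,5], [1,4,6], [1,5,7], [1,6,8], [2,3,4], [2,3,8], [3,4,6], [3,6,7], [5,6,7], [5,6,8]

so the chain groups are C_0 ≅ Z^9, C_1 ≅ Z^27, C_2 ≅ Z^18.

The boundary map ∂_1: C_1 → C_0 is given by ∂[p,q] = [q] − [p]. For instance
  ∂[2,7] = [7] − [2].
The 9×27 boundary matrix has rank 8 and Smith normal form diag(1,1,1,1,1,1,1,1).

The boundary map ∂_2: C_2 → C_1 sends each 2-simplex [p,q,r] to [q,r] − [p,r] + [p,q]. For instance
  ∂[0,2,4] = [2,4] − [0,4] + [0,2],
  ∂[3,4,6] = [4,6] − [3,6] + [3,4].
The 27×18 boundary matrix has rank 18 and Smith normal form diag(1,1,1,1,1,1,1,1,1,1,1,1,1,1,1,1,1,2).

Now H_k = ker ∂_k / im ∂_{k+1}, so:

  H_0: rank C_0 − rank ∂_1 = 9 − 8 = 1, and the invariant factors of ∂_1 are all 1, so H_0 ≅ Z.
  H_1: rank ker ∂_1 − rank ∂_2 = (27 − 8) − 18 = 1, and ∂_2 has invariant factor 2 > 1, so H_1 ≅ Z ⊕ Z/2Z.
  H_2: rank ker ∂_2 − rank ∂_3 = (18 − 18) − 0 = 0, and there is no ∂_3, so H_2 ≅ 0.

H_0 ≅ Z,  H_1 ≅ Z ⊕ Z/2Z,  H_2 = 0.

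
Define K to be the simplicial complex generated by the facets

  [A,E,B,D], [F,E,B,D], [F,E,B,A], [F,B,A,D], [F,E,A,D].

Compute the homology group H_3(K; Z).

Fix the vertex order A < B < D < E < F and write every simplex with vertices in increasing order. Then dim K = 3 and the simplices of K are:

  0-simplices (5): A, B, D, E, F
  1-simplices (10): AB, AD, AE, AF, BD, BE, BF, DE, DF, EF
  2-simplices (10): ABD, ABE, ABF, ADE, ADF, AEF, BDE, BDF, BEF, DEF
  3-simplices (5): ABDE, ABDF, ABEF, ADEF, BDEF

Hence C_0 ≅ Z^5, C_1 ≅ Z^10, C_2 ≅ Z^10, C_3 ≅ Z^5.

∂_1: C_1 → C_0 is given by ∂[p,q] = [q] − [p].
This gives a 5×10 integer matrix of rank 4; reducing to Smith normal form yields diagonal entries (1,1,1,1).

The boundary map ∂_2: C_2 → C_1 maps a triangle to the signed sum of its edges. For instance
  ∂BEF = EF − BF + BE,
  ∂DEF = EF − DF + DE.
This gives a 10×10 integer matrix of rank 6; reducing to Smith normal form yields diagonal entries (1,1,1,1,1,1).

∂_3: C_3 → C_2 sends each 3-simplex σ to the alternating sum Σ_i (−1)^i (σ with its i-th vertex removed). For instance
  ∂BDEF = DEF − BEF + BDF − BDE,
  ∂ABDF = BDF − ADF + ABF − ABD.
This gives a 10×5 integer matrix of rank 4; reducing to Smith normal form yields diagonal entries (1,1,1,1).

Now H_k = ker ∂_k / im ∂_{k+1}, so:

  H_3: rank ker ∂_3 − rank ∂_4 = (5 − 4) − 0 = 1, and there is no ∂_4, so H_3 ≅ Z.

(K is a triangulation of the 3-sphere S^3.)

H_3 = Z.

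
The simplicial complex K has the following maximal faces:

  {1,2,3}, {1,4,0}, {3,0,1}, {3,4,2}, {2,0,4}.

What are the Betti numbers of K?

b_0 = 1, b_1 = 1, b_2 = 0.

Fix the vertex order 0 < 1 < 2 < 3 < 4 and write every simplex with vertices in increasing order. Then dim K = 2 and the simplices of K are:

  0-simplices (5): [0], [1], [2], [3], [4]
  1-simplices (10): [0,1], [0,2], [0,3], [0,4], [1,2], [1,3], [1,4], [2,3], [2,4], [3,4]
  2-simplices (5): [0,1,3], [0,1,4], [0,2,4], [1,2,3], [2,3,4]

giving chain groups C_0 ≅ Z^5, C_1 ≅ Z^10, C_2 ≅ Z^5.

The boundary map ∂_1: C_1 → C_0 maps an edge to its endpoints' difference, ∂[p,q] = q − p.
As a 5×10 matrix over Z this has rank 4, with invariant factors (1,1,1,1).

The boundary map ∂_2: C_2 → C_1 acts by ∂[p,q,r] = [q,r] − [p,r] + [p,q]. For instance
  ∂[1,2,3] = [2,3] − [1,3] + [1,2],
  ∂[0,1,3] = [1,3] − [0,3] + [0,1].
The 10×5 boundary matrix has rank 5 and Smith normal form diag(1,1,1,1,1).

Computing H_k = (kernel of ∂_k) / (image of ∂_{k+1}):

  H_0: rank C_0 − rank ∂_1 = 5 − 4 = 1, and the invariant factors of ∂_1 are all 1, so H_0 ≅ Z.
  H_1: rank ker ∂_1 − rank ∂_2 = (10 − 4) − 5 = 1, and the invariant factors of ∂_2 are all 1, so H_1 ≅ Z.
  H_2: rank ker ∂_2 − rank ∂_3 = (5 − 5) − 0 = 0, and there is no ∂_3, so H_2 ≅ 0.

Hence the Betti numbers are b_0 = 1, b_1 = 1, b_2 = 0.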